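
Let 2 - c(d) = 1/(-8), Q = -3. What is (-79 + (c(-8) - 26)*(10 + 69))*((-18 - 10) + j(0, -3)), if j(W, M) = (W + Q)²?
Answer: 298699/8 ≈ 37337.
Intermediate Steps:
j(W, M) = (-3 + W)² (j(W, M) = (W - 3)² = (-3 + W)²)
c(d) = 17/8 (c(d) = 2 - 1/(-8) = 2 - 1*(-⅛) = 2 + ⅛ = 17/8)
(-79 + (c(-8) - 26)*(10 + 69))*((-18 - 10) + j(0, -3)) = (-79 + (17/8 - 26)*(10 + 69))*((-18 - 10) + (-3 + 0)²) = (-79 - 191/8*79)*(-28 + (-3)²) = (-79 - 15089/8)*(-28 + 9) = -15721/8*(-19) = 298699/8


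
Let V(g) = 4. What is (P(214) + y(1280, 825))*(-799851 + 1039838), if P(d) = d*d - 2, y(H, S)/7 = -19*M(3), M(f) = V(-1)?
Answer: 10862291594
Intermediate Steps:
M(f) = 4
y(H, S) = -532 (y(H, S) = 7*(-19*4) = 7*(-76) = -532)
P(d) = -2 + d² (P(d) = d² - 2 = -2 + d²)
(P(214) + y(1280, 825))*(-799851 + 1039838) = ((-2 + 214²) - 532)*(-799851 + 1039838) = ((-2 + 45796) - 532)*239987 = (45794 - 532)*239987 = 45262*239987 = 10862291594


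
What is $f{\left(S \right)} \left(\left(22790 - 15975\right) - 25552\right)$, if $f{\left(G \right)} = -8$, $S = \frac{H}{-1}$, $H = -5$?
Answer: $149896$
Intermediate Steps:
$S = 5$ ($S = - \frac{5}{-1} = \left(-5\right) \left(-1\right) = 5$)
$f{\left(S \right)} \left(\left(22790 - 15975\right) - 25552\right) = - 8 \left(\left(22790 - 15975\right) - 25552\right) = - 8 \left(6815 - 25552\right) = \left(-8\right) \left(-18737\right) = 149896$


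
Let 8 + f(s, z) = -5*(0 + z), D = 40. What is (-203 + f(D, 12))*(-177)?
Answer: 47967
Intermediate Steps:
f(s, z) = -8 - 5*z (f(s, z) = -8 - 5*(0 + z) = -8 - 5*z)
(-203 + f(D, 12))*(-177) = (-203 + (-8 - 5*12))*(-177) = (-203 + (-8 - 60))*(-177) = (-203 - 68)*(-177) = -271*(-177) = 47967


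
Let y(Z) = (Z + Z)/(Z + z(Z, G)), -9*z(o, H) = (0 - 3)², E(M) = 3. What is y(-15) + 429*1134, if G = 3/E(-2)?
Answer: 3891903/8 ≈ 4.8649e+5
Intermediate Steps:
G = 1 (G = 3/3 = 3*(⅓) = 1)
z(o, H) = -1 (z(o, H) = -(0 - 3)²/9 = -⅑*(-3)² = -⅑*9 = -1)
y(Z) = 2*Z/(-1 + Z) (y(Z) = (Z + Z)/(Z - 1) = (2*Z)/(-1 + Z) = 2*Z/(-1 + Z))
y(-15) + 429*1134 = 2*(-15)/(-1 - 15) + 429*1134 = 2*(-15)/(-16) + 486486 = 2*(-15)*(-1/16) + 486486 = 15/8 + 486486 = 3891903/8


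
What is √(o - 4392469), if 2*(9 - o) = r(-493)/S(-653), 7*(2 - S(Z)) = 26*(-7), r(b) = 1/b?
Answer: I*√836985080256458/13804 ≈ 2095.8*I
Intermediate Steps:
S(Z) = 28 (S(Z) = 2 - 26*(-7)/7 = 2 - ⅐*(-182) = 2 + 26 = 28)
o = 248473/27608 (o = 9 - 1/(2*(-493)*28) = 9 - (-1)/(986*28) = 9 - ½*(-1/13804) = 9 + 1/27608 = 248473/27608 ≈ 9.0000)
√(o - 4392469) = √(248473/27608 - 4392469) = √(-121267035679/27608) = I*√836985080256458/13804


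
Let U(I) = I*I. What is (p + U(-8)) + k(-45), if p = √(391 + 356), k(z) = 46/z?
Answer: 2834/45 + 3*√83 ≈ 90.309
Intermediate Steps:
p = 3*√83 (p = √747 = 3*√83 ≈ 27.331)
U(I) = I²
(p + U(-8)) + k(-45) = (3*√83 + (-8)²) + 46/(-45) = (3*√83 + 64) + 46*(-1/45) = (64 + 3*√83) - 46/45 = 2834/45 + 3*√83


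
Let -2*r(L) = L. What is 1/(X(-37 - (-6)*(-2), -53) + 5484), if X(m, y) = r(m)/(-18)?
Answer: 36/197375 ≈ 0.00018239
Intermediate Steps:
r(L) = -L/2
X(m, y) = m/36 (X(m, y) = -m/2/(-18) = -m/2*(-1/18) = m/36)
1/(X(-37 - (-6)*(-2), -53) + 5484) = 1/((-37 - (-6)*(-2))/36 + 5484) = 1/((-37 - 1*12)/36 + 5484) = 1/((-37 - 12)/36 + 5484) = 1/((1/36)*(-49) + 5484) = 1/(-49/36 + 5484) = 1/(197375/36) = 36/197375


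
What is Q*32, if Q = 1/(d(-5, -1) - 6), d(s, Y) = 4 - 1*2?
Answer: -8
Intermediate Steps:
d(s, Y) = 2 (d(s, Y) = 4 - 2 = 2)
Q = -¼ (Q = 1/(2 - 6) = 1/(-4) = -¼ ≈ -0.25000)
Q*32 = -¼*32 = -8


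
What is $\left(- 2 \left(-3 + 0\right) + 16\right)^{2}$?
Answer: $484$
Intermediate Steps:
$\left(- 2 \left(-3 + 0\right) + 16\right)^{2} = \left(\left(-2\right) \left(-3\right) + 16\right)^{2} = \left(6 + 16\right)^{2} = 22^{2} = 484$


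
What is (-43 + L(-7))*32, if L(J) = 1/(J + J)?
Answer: -9648/7 ≈ -1378.3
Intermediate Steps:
L(J) = 1/(2*J)
(-43 + L(-7))*32 = (-43 + (½)/(-7))*32 = (-43 + (½)*(-⅐))*32 = (-43 - 1/14)*32 = -603/14*32 = -9648/7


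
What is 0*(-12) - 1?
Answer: -1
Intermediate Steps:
0*(-12) - 1 = 0 - 1 = -1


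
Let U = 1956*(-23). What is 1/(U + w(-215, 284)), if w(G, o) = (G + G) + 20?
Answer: -1/45398 ≈ -2.2027e-5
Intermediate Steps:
w(G, o) = 20 + 2*G (w(G, o) = 2*G + 20 = 20 + 2*G)
U = -44988
1/(U + w(-215, 284)) = 1/(-44988 + (20 + 2*(-215))) = 1/(-44988 + (20 - 430)) = 1/(-44988 - 410) = 1/(-45398) = -1/45398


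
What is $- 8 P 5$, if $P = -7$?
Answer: $280$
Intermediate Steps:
$- 8 P 5 = \left(-8\right) \left(-7\right) 5 = 56 \cdot 5 = 280$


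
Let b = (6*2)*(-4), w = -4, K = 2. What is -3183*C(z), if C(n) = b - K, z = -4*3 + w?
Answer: 159150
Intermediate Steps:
b = -48 (b = 12*(-4) = -48)
z = -16 (z = -4*3 - 4 = -12 - 4 = -16)
C(n) = -50 (C(n) = -48 - 1*2 = -48 - 2 = -50)
-3183*C(z) = -3183*(-50) = 159150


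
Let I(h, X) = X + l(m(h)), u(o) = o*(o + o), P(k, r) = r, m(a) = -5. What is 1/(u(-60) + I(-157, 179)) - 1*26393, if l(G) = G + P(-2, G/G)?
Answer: -194648374/7375 ≈ -26393.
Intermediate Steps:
l(G) = 1 + G (l(G) = G + G/G = G + 1 = 1 + G)
u(o) = 2*o² (u(o) = o*(2*o) = 2*o²)
I(h, X) = -4 + X (I(h, X) = X + (1 - 5) = X - 4 = -4 + X)
1/(u(-60) + I(-157, 179)) - 1*26393 = 1/(2*(-60)² + (-4 + 179)) - 1*26393 = 1/(2*3600 + 175) - 26393 = 1/(7200 + 175) - 26393 = 1/7375 - 26393 = -194648374/7375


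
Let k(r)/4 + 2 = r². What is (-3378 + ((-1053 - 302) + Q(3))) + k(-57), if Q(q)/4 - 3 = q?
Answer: 8279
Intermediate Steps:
k(r) = -8 + 4*r²
Q(q) = 12 + 4*q
(-3378 + ((-1053 - 302) + Q(3))) + k(-57) = (-3378 + ((-1053 - 302) + (12 + 4*3))) + (-8 + 4*(-57)²) = (-3378 + (-1355 + (12 + 12))) + (-8 + 4*3249) = (-3378 + (-1355 + 24)) + (-8 + 12996) = (-3378 - 1331) + 12988 = -4709 + 12988 = 8279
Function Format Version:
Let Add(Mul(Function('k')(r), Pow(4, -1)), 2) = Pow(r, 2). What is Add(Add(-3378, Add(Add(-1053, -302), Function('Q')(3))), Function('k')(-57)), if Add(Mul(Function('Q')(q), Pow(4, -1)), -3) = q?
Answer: 8279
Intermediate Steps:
Function('k')(r) = Add(-8, Mul(4, Pow(r, 2)))
Function('Q')(q) = Add(12, Mul(4, q))
Add(Add(-3378, Add(Add(-1053, -302), Function('Q')(3))), Function('k')(-57)) = Add(Add(-3378, Add(Add(-1053, -302), Add(12, Mul(4, 3)))), Add(-8, Mul(4, Pow(-57, 2)))) = Add(Add(-3378, Add(-1355, Add(12, 12))), Add(-8, Mul(4, 3249))) = Add(Add(-3378, Add(-1355, 24)), Add(-8, 12996)) = Add(Add(-3378, -1331), 12988) = Add(-4709, 12988) = 8279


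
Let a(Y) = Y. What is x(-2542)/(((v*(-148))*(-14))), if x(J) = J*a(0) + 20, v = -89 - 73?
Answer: -5/83916 ≈ -5.9583e-5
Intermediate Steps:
v = -162
x(J) = 20 (x(J) = J*0 + 20 = 0 + 20 = 20)
x(-2542)/(((v*(-148))*(-14))) = 20/((-162*(-148)*(-14))) = 20/((23976*(-14))) = 20/(-335664) = 20*(-1/335664) = -5/83916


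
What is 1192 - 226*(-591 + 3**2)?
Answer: 132724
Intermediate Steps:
1192 - 226*(-591 + 3**2) = 1192 - 226*(-591 + 9) = 1192 - 226*(-582) = 1192 + 131532 = 132724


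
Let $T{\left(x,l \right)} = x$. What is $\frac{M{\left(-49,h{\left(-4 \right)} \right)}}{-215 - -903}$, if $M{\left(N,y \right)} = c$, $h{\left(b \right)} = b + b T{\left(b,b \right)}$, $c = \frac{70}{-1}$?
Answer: $- \frac{35}{344} \approx -0.10174$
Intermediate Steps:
$c = -70$ ($c = 70 \left(-1\right) = -70$)
$h{\left(b \right)} = b + b^{2}$ ($h{\left(b \right)} = b + b b = b + b^{2}$)
$M{\left(N,y \right)} = -70$
$\frac{M{\left(-49,h{\left(-4 \right)} \right)}}{-215 - -903} = - \frac{70}{-215 - -903} = - \frac{70}{-215 + 903} = - \frac{70}{688} = \left(-70\right) \frac{1}{688} = - \frac{35}{344}$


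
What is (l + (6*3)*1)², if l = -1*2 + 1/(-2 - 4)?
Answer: 9025/36 ≈ 250.69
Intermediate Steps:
l = -13/6 (l = -2 + 1/(-6) = -2 - ⅙ = -13/6 ≈ -2.1667)
(l + (6*3)*1)² = (-13/6 + (6*3)*1)² = (-13/6 + 18*1)² = (-13/6 + 18)² = (95/6)² = 9025/36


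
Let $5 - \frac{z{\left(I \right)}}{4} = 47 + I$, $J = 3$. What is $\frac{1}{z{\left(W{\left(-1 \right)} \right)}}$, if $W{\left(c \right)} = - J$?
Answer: $- \frac{1}{156} \approx -0.0064103$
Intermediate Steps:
$W{\left(c \right)} = -3$ ($W{\left(c \right)} = \left(-1\right) 3 = -3$)
$z{\left(I \right)} = -168 - 4 I$ ($z{\left(I \right)} = 20 - 4 \left(47 + I\right) = 20 - \left(188 + 4 I\right) = -168 - 4 I$)
$\frac{1}{z{\left(W{\left(-1 \right)} \right)}} = \frac{1}{-168 - -12} = \frac{1}{-168 + 12} = \frac{1}{-156} = - \frac{1}{156}$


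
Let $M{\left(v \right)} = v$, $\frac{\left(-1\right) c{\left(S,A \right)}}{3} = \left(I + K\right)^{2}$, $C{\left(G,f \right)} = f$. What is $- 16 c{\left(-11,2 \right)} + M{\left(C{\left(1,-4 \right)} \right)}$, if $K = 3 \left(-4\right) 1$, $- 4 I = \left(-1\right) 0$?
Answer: $6908$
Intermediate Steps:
$I = 0$ ($I = - \frac{\left(-1\right) 0}{4} = \left(- \frac{1}{4}\right) 0 = 0$)
$K = -12$ ($K = \left(-12\right) 1 = -12$)
$c{\left(S,A \right)} = -432$ ($c{\left(S,A \right)} = - 3 \left(0 - 12\right)^{2} = - 3 \left(-12\right)^{2} = \left(-3\right) 144 = -432$)
$- 16 c{\left(-11,2 \right)} + M{\left(C{\left(1,-4 \right)} \right)} = \left(-16\right) \left(-432\right) - 4 = 6912 - 4 = 6908$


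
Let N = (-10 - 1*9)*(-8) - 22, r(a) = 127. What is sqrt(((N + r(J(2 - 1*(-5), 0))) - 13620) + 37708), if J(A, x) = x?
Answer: 3*sqrt(2705) ≈ 156.03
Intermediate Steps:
N = 130 (N = (-10 - 9)*(-8) - 22 = -19*(-8) - 22 = 152 - 22 = 130)
sqrt(((N + r(J(2 - 1*(-5), 0))) - 13620) + 37708) = sqrt(((130 + 127) - 13620) + 37708) = sqrt((257 - 13620) + 37708) = sqrt(-13363 + 37708) = sqrt(24345) = 3*sqrt(2705)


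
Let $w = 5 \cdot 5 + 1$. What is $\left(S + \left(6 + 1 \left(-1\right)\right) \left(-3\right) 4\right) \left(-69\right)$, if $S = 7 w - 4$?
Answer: $-8142$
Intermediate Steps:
$w = 26$ ($w = 25 + 1 = 26$)
$S = 178$ ($S = 7 \cdot 26 - 4 = 182 - 4 = 178$)
$\left(S + \left(6 + 1 \left(-1\right)\right) \left(-3\right) 4\right) \left(-69\right) = \left(178 + \left(6 + 1 \left(-1\right)\right) \left(-3\right) 4\right) \left(-69\right) = \left(178 + \left(6 - 1\right) \left(-3\right) 4\right) \left(-69\right) = \left(178 + 5 \left(-3\right) 4\right) \left(-69\right) = \left(178 - 60\right) \left(-69\right) = 118 \left(-69\right) = -8142$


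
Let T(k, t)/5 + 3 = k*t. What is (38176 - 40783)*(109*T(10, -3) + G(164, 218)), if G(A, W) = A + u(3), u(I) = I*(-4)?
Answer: 46490631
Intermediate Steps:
T(k, t) = -15 + 5*k*t (T(k, t) = -15 + 5*(k*t) = -15 + 5*k*t)
u(I) = -4*I
G(A, W) = -12 + A (G(A, W) = A - 4*3 = A - 12 = -12 + A)
(38176 - 40783)*(109*T(10, -3) + G(164, 218)) = (38176 - 40783)*(109*(-15 + 5*10*(-3)) + (-12 + 164)) = -2607*(109*(-15 - 150) + 152) = -2607*(109*(-165) + 152) = -2607*(-17985 + 152) = -2607*(-17833) = 46490631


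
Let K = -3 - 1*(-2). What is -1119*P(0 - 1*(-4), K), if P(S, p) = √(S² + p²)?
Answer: -1119*√17 ≈ -4613.8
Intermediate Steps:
K = -1 (K = -3 + 2 = -1)
-1119*P(0 - 1*(-4), K) = -1119*√((0 - 1*(-4))² + (-1)²) = -1119*√((0 + 4)² + 1) = -1119*√(4² + 1) = -1119*√(16 + 1) = -1119*√17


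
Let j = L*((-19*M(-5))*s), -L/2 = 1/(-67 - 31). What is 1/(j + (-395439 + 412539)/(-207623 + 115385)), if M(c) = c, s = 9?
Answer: 753277/13004265 ≈ 0.057925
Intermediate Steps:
L = 1/49 (L = -2/(-67 - 31) = -2/(-98) = -2*(-1/98) = 1/49 ≈ 0.020408)
j = 855/49 (j = (-19*(-5)*9)/49 = (95*9)/49 = (1/49)*855 = 855/49 ≈ 17.449)
1/(j + (-395439 + 412539)/(-207623 + 115385)) = 1/(855/49 + (-395439 + 412539)/(-207623 + 115385)) = 1/(855/49 + 17100/(-92238)) = 1/(855/49 + 17100*(-1/92238)) = 1/(855/49 - 2850/15373) = 1/(13004265/753277) = 753277/13004265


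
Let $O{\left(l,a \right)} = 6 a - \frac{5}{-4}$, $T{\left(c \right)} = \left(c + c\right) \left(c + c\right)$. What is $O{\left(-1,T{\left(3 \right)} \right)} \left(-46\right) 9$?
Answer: $- \frac{179883}{2} \approx -89942.0$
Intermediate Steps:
$T{\left(c \right)} = 4 c^{2}$ ($T{\left(c \right)} = 2 c 2 c = 4 c^{2}$)
$O{\left(l,a \right)} = \frac{5}{4} + 6 a$ ($O{\left(l,a \right)} = 6 a - - \frac{5}{4} = 6 a + \frac{5}{4} = \frac{5}{4} + 6 a$)
$O{\left(-1,T{\left(3 \right)} \right)} \left(-46\right) 9 = \left(\frac{5}{4} + 6 \cdot 4 \cdot 3^{2}\right) \left(-46\right) 9 = \left(\frac{5}{4} + 6 \cdot 4 \cdot 9\right) \left(-46\right) 9 = \left(\frac{5}{4} + 6 \cdot 36\right) \left(-46\right) 9 = \left(\frac{5}{4} + 216\right) \left(-46\right) 9 = \frac{869}{4} \left(-46\right) 9 = \left(- \frac{19987}{2}\right) 9 = - \frac{179883}{2}$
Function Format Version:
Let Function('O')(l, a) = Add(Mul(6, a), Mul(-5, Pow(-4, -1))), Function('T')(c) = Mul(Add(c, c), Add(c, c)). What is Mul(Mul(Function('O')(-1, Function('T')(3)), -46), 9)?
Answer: Rational(-179883, 2) ≈ -89942.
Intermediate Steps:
Function('T')(c) = Mul(4, Pow(c, 2)) (Function('T')(c) = Mul(Mul(2, c), Mul(2, c)) = Mul(4, Pow(c, 2)))
Function('O')(l, a) = Add(Rational(5, 4), Mul(6, a)) (Function('O')(l, a) = Add(Mul(6, a), Mul(-5, Rational(-1, 4))) = Add(Mul(6, a), Rational(5, 4)) = Add(Rational(5, 4), Mul(6, a)))
Mul(Mul(Function('O')(-1, Function('T')(3)), -46), 9) = Mul(Mul(Add(Rational(5, 4), Mul(6, Mul(4, Pow(3, 2)))), -46), 9) = Mul(Mul(Add(Rational(5, 4), Mul(6, Mul(4, 9))), -46), 9) = Mul(Mul(Add(Rational(5, 4), Mul(6, 36)), -46), 9) = Mul(Mul(Add(Rational(5, 4), 216), -46), 9) = Mul(Mul(Rational(869, 4), -46), 9) = Mul(Rational(-19987, 2), 9) = Rational(-179883, 2)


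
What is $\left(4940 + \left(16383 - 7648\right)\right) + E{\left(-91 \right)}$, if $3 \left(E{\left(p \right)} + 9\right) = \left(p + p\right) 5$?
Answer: $\frac{40088}{3} \approx 13363.0$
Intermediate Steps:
$E{\left(p \right)} = -9 + \frac{10 p}{3}$ ($E{\left(p \right)} = -9 + \frac{\left(p + p\right) 5}{3} = -9 + \frac{2 p 5}{3} = -9 + \frac{10 p}{3}$)
$\left(4940 + \left(16383 - 7648\right)\right) + E{\left(-91 \right)} = \left(4940 + \left(16383 - 7648\right)\right) + \left(-9 + \frac{10}{3} \left(-91\right)\right) = \left(4940 + 8735\right) - \frac{937}{3} = 13675 - \frac{937}{3} = \frac{40088}{3}$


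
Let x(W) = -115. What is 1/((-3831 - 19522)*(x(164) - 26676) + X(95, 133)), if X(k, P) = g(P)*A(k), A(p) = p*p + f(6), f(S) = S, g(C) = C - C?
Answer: 1/625650223 ≈ 1.5983e-9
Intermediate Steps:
g(C) = 0
A(p) = 6 + p**2 (A(p) = p*p + 6 = p**2 + 6 = 6 + p**2)
X(k, P) = 0 (X(k, P) = 0*(6 + k**2) = 0)
1/((-3831 - 19522)*(x(164) - 26676) + X(95, 133)) = 1/((-3831 - 19522)*(-115 - 26676) + 0) = 1/(-23353*(-26791) + 0) = 1/(625650223 + 0) = 1/625650223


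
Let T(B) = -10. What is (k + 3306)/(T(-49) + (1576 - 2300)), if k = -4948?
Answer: 821/367 ≈ 2.2371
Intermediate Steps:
(k + 3306)/(T(-49) + (1576 - 2300)) = (-4948 + 3306)/(-10 + (1576 - 2300)) = -1642/(-10 - 724) = -1642/(-734) = -1642*(-1/734) = 821/367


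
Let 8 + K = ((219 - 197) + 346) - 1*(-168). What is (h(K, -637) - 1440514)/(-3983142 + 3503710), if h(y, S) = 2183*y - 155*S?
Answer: 189155/479432 ≈ 0.39454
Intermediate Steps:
K = 528 (K = -8 + (((219 - 197) + 346) - 1*(-168)) = -8 + ((22 + 346) + 168) = -8 + (368 + 168) = -8 + 536 = 528)
h(y, S) = -155*S + 2183*y
(h(K, -637) - 1440514)/(-3983142 + 3503710) = ((-155*(-637) + 2183*528) - 1440514)/(-3983142 + 3503710) = ((98735 + 1152624) - 1440514)/(-479432) = (1251359 - 1440514)*(-1/479432) = -189155*(-1/479432) = 189155/479432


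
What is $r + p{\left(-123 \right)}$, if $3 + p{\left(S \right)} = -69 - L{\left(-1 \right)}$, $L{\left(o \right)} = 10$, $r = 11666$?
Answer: $11584$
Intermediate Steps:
$p{\left(S \right)} = -82$ ($p{\left(S \right)} = -3 - 79 = -82$)
$r + p{\left(-123 \right)} = 11666 - 82 = 11584$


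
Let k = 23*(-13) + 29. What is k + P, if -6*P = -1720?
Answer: 50/3 ≈ 16.667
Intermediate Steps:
P = 860/3 (P = -⅙*(-1720) = 860/3 ≈ 286.67)
k = -270 (k = -299 + 29 = -270)
k + P = -270 + 860/3 = 50/3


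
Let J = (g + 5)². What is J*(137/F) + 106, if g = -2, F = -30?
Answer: 649/10 ≈ 64.900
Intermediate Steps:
J = 9 (J = (-2 + 5)² = 3² = 9)
J*(137/F) + 106 = 9*(137/(-30)) + 106 = 9*(137*(-1/30)) + 106 = 9*(-137/30) + 106 = -411/10 + 106 = 649/10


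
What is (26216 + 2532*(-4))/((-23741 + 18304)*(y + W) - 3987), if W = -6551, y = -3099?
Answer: 16088/52463063 ≈ 0.00030665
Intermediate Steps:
(26216 + 2532*(-4))/((-23741 + 18304)*(y + W) - 3987) = (26216 + 2532*(-4))/((-23741 + 18304)*(-3099 - 6551) - 3987) = (26216 - 10128)/(-5437*(-9650) - 3987) = 16088/(52467050 - 3987) = 16088/52463063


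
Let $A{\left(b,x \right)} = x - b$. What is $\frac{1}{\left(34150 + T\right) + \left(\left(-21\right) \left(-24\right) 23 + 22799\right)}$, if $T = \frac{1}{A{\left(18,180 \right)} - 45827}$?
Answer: $\frac{45665}{3129924764} \approx 1.459 \cdot 10^{-5}$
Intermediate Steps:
$T = - \frac{1}{45665}$ ($T = \frac{1}{\left(180 - 18\right) - 45827} = \frac{1}{162 - 45827} = \frac{1}{-45665} = - \frac{1}{45665} \approx -2.1899 \cdot 10^{-5}$)
$\frac{1}{\left(34150 + T\right) + \left(\left(-21\right) \left(-24\right) 23 + 22799\right)} = \frac{1}{\left(34150 - \frac{1}{45665}\right) + \left(\left(-21\right) \left(-24\right) 23 + 22799\right)} = \frac{1}{\frac{1559459749}{45665} + \left(504 \cdot 23 + 22799\right)} = \frac{1}{\frac{1559459749}{45665} + \left(11592 + 22799\right)} = \frac{1}{\frac{1559459749}{45665} + 34391} = \frac{1}{\frac{3129924764}{45665}} = \frac{45665}{3129924764}$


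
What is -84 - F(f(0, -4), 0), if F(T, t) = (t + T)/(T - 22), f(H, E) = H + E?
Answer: -1094/13 ≈ -84.154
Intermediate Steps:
f(H, E) = E + H
F(T, t) = (T + t)/(-22 + T)
-84 - F(f(0, -4), 0) = -84 - ((-4 + 0) + 0)/(-22 + (-4 + 0)) = -84 - (-4 + 0)/(-22 - 4) = -84 - (-4)/(-26) = -84 - (-1)*(-4)/26 = -84 - 1*2/13 = -84 - 2/13 = -1094/13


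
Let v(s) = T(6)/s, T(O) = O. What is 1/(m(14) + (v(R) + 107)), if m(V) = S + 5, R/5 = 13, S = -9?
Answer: 65/6701 ≈ 0.0097000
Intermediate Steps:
R = 65 (R = 5*13 = 65)
v(s) = 6/s
m(V) = -4 (m(V) = -9 + 5 = -4)
1/(m(14) + (v(R) + 107)) = 1/(-4 + (6/65 + 107)) = 1/(-4 + 6961/65) = 1/(6701/65) = 65/6701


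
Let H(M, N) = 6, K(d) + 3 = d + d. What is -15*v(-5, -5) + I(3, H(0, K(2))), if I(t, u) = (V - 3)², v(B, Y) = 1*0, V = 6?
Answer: 9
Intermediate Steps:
K(d) = -3 + 2*d (K(d) = -3 + (d + d) = -3 + 2*d)
v(B, Y) = 0
I(t, u) = 9 (I(t, u) = (6 - 3)² = 3² = 9)
-15*v(-5, -5) + I(3, H(0, K(2))) = -15*0 + 9 = 0 + 9 = 9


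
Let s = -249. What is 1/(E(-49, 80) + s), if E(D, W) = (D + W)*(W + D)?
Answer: 1/712 ≈ 0.0014045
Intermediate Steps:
E(D, W) = (D + W)² (E(D, W) = (D + W)*(D + W) = (D + W)²)
1/(E(-49, 80) + s) = 1/((-49 + 80)² - 249) = 1/(31² - 249) = 1/(961 - 249) = 1/712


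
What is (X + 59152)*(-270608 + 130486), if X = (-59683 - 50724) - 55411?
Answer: 14946253252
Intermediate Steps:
X = -165818 (X = -110407 - 55411 = -165818)
(X + 59152)*(-270608 + 130486) = (-165818 + 59152)*(-270608 + 130486) = -106666*(-140122) = 14946253252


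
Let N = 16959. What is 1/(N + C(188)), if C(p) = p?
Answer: 1/17147 ≈ 5.8319e-5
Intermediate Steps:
1/(N + C(188)) = 1/(16959 + 188) = 1/17147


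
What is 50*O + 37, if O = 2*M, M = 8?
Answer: 837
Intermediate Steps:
O = 16 (O = 2*8 = 16)
50*O + 37 = 50*16 + 37 = 800 + 37 = 837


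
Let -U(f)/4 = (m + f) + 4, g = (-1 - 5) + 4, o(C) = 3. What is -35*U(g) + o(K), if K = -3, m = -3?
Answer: -137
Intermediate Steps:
g = -2 (g = -6 + 4 = -2)
U(f) = -4 - 4*f (U(f) = -4*((-3 + f) + 4) = -4*(1 + f) = -4 - 4*f)
-35*U(g) + o(K) = -35*(-4 - 4*(-2)) + 3 = -35*(-4 + 8) + 3 = -35*4 + 3 = -140 + 3 = -137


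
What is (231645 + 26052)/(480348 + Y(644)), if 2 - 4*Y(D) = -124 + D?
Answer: 515394/960437 ≈ 0.53662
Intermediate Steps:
Y(D) = 63/2 - D/4 (Y(D) = ½ - (-124 + D)/4 = ½ + (31 - D/4) = 63/2 - D/4)
(231645 + 26052)/(480348 + Y(644)) = (231645 + 26052)/(480348 + (63/2 - ¼*644)) = 257697/(480348 + (63/2 - 161)) = 257697/(480348 - 259/2) = 257697/(960437/2) = 257697*(2/960437) = 515394/960437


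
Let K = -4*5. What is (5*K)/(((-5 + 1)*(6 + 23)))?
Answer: 25/29 ≈ 0.86207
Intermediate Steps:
K = -20
(5*K)/(((-5 + 1)*(6 + 23))) = (5*(-20))/(((-5 + 1)*(6 + 23))) = -100/((-4*29)) = -100/(-116) = -100*(-1/116) = 25/29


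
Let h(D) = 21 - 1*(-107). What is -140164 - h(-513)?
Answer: -140292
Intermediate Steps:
h(D) = 128 (h(D) = 21 + 107 = 128)
-140164 - h(-513) = -140164 - 1*128 = -140164 - 128 = -140292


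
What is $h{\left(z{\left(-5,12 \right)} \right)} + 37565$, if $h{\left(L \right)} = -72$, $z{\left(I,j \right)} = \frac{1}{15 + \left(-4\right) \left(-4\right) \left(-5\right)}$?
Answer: $37493$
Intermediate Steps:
$z{\left(I,j \right)} = - \frac{1}{65}$ ($z{\left(I,j \right)} = \frac{1}{15 + 16 \left(-5\right)} = \frac{1}{15 - 80} = \frac{1}{-65} = - \frac{1}{65}$)
$h{\left(z{\left(-5,12 \right)} \right)} + 37565 = -72 + 37565 = 37493$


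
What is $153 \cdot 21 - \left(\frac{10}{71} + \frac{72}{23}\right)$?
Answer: $\frac{5241487}{1633} \approx 3209.7$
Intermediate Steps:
$153 \cdot 21 - \left(\frac{10}{71} + \frac{72}{23}\right) = 3213 - \frac{5342}{1633} = \frac{5241487}{1633}$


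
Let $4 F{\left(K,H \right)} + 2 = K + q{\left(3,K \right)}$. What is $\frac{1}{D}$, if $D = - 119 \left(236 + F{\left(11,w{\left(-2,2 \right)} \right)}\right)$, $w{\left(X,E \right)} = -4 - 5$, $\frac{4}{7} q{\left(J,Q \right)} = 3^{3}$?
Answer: $- \frac{16}{476119} \approx -3.3605 \cdot 10^{-5}$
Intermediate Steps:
$q{\left(J,Q \right)} = \frac{189}{4}$ ($q{\left(J,Q \right)} = \frac{7 \cdot 3^{3}}{4} = \frac{7}{4} \cdot 27 = \frac{189}{4}$)
$w{\left(X,E \right)} = -9$
$F{\left(K,H \right)} = \frac{181}{16} + \frac{K}{4}$ ($F{\left(K,H \right)} = - \frac{1}{2} + \frac{K + \frac{189}{4}}{4} = - \frac{1}{2} + \frac{\frac{189}{4} + K}{4} = - \frac{1}{2} + \left(\frac{189}{16} + \frac{K}{4}\right) = \frac{181}{16} + \frac{K}{4}$)
$D = - \frac{476119}{16}$ ($D = - 119 \left(236 + \left(\frac{181}{16} + \frac{1}{4} \cdot 11\right)\right) = - 119 \left(236 + \left(\frac{181}{16} + \frac{11}{4}\right)\right) = - 119 \left(236 + \frac{225}{16}\right) = \left(-119\right) \frac{4001}{16} = - \frac{476119}{16} \approx -29757.0$)
$\frac{1}{D} = \frac{1}{- \frac{476119}{16}} = - \frac{16}{476119}$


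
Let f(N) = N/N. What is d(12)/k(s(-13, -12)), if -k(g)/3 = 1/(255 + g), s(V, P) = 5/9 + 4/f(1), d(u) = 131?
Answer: -306016/27 ≈ -11334.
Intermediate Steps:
f(N) = 1
s(V, P) = 41/9 (s(V, P) = 5/9 + 4/1 = 5*(1/9) + 4*1 = 5/9 + 4 = 41/9)
k(g) = -3/(255 + g)
d(12)/k(s(-13, -12)) = 131/((-3/(255 + 41/9))) = 131/((-3/2336/9)) = 131/((-3*9/2336)) = 131/(-27/2336) = 131*(-2336/27) = -306016/27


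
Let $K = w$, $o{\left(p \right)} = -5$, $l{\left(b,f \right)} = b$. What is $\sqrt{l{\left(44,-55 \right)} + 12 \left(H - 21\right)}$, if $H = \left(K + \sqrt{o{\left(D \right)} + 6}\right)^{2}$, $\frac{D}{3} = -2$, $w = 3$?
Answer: $4 i \approx 4.0 i$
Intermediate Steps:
$D = -6$ ($D = 3 \left(-2\right) = -6$)
$K = 3$
$H = 16$ ($H = \left(3 + \sqrt{-5 + 6}\right)^{2} = \left(3 + \sqrt{1}\right)^{2} = \left(3 + 1\right)^{2} = 4^{2} = 16$)
$\sqrt{l{\left(44,-55 \right)} + 12 \left(H - 21\right)} = \sqrt{44 + 12 \left(16 - 21\right)} = \sqrt{44 + 12 \left(-5\right)} = \sqrt{44 - 60} = \sqrt{-16} = 4 i$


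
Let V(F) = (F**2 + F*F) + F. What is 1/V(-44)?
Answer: 1/3828 ≈ 0.00026123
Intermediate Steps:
V(F) = F + 2*F**2 (V(F) = (F**2 + F**2) + F = 2*F**2 + F = F + 2*F**2)
1/V(-44) = 1/(-44*(1 + 2*(-44))) = 1/(-44*(1 - 88)) = 1/(-44*(-87)) = 1/3828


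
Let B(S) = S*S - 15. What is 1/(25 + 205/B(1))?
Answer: 14/145 ≈ 0.096552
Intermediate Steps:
B(S) = -15 + S² (B(S) = S² - 15 = -15 + S²)
1/(25 + 205/B(1)) = 1/(25 + 205/(-15 + 1²)) = 1/(25 + 205/(-15 + 1)) = 1/(25 + 205/(-14)) = 1/(25 + 205*(-1/14)) = 1/(25 - 205/14) = 1/(145/14) = 14/145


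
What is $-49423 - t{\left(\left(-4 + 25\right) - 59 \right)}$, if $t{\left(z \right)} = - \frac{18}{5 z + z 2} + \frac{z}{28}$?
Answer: $- \frac{1878025}{38} \approx -49422.0$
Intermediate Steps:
$t{\left(z \right)} = - \frac{18}{7 z} + \frac{z}{28}$ ($t{\left(z \right)} = - \frac{18}{5 z + 2 z} + z \frac{1}{28} = - \frac{18}{7 z} + \frac{z}{28}$)
$-49423 - t{\left(\left(-4 + 25\right) - 59 \right)} = -49423 - \frac{-72 + \left(\left(-4 + 25\right) - 59\right)^{2}}{28 \left(\left(-4 + 25\right) - 59\right)} = -49423 - \frac{-72 + \left(21 - 59\right)^{2}}{28 \left(21 - 59\right)} = -49423 - \frac{-72 + \left(-38\right)^{2}}{28 \left(-38\right)} = -49423 - \frac{1}{28} \left(- \frac{1}{38}\right) \left(-72 + 1444\right) = -49423 - \frac{1}{28} \left(- \frac{1}{38}\right) 1372 = -49423 - - \frac{49}{38} = -49423 + \frac{49}{38} = - \frac{1878025}{38}$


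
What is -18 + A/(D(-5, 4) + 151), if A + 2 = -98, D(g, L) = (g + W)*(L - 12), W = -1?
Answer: -3682/199 ≈ -18.503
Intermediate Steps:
D(g, L) = (-1 + g)*(-12 + L) (D(g, L) = (g - 1)*(L - 12) = (-1 + g)*(-12 + L))
A = -100 (A = -2 - 98 = -100)
-18 + A/(D(-5, 4) + 151) = -18 - 100/((12 - 1*4 - 12*(-5) + 4*(-5)) + 151) = -18 - 100/((12 - 4 + 60 - 20) + 151) = -18 - 100/(48 + 151) = -18 - 100/199 = -3682/199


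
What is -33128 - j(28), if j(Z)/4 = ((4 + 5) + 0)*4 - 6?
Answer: -33248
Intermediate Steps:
j(Z) = 120 (j(Z) = 4*(((4 + 5) + 0)*4 - 6) = 4*((9 + 0)*4 - 6) = 4*(9*4 - 6) = 4*(36 - 6) = 4*30 = 120)
-33128 - j(28) = -33128 - 1*120 = -33128 - 120 = -33248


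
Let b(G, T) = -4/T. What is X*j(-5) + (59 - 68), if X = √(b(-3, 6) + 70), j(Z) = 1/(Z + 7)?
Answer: -9 + 2*√39/3 ≈ -4.8367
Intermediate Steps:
j(Z) = 1/(7 + Z)
X = 4*√39/3 (X = √(-4/6 + 70) = √(-4*⅙ + 70) = √(-⅔ + 70) = √(208/3) = 4*√39/3 ≈ 8.3267)
X*j(-5) + (59 - 68) = (4*√39/3)/(7 - 5) + (59 - 68) = (4*√39/3)/2 - 9 = (4*√39/3)*(½) - 9 = 2*√39/3 - 9 = -9 + 2*√39/3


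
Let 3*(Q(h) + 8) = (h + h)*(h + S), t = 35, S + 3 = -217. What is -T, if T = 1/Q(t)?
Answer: 3/12974 ≈ 0.00023123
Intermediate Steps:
S = -220 (S = -3 - 217 = -220)
Q(h) = -8 + 2*h*(-220 + h)/3 (Q(h) = -8 + ((h + h)*(h - 220))/3 = -8 + ((2*h)*(-220 + h))/3 = -8 + (2*h*(-220 + h))/3 = -8 + 2*h*(-220 + h)/3)
T = -3/12974 (T = 1/(-8 - 440/3*35 + (2/3)*35**2) = 1/(-8 - 15400/3 + (2/3)*1225) = 1/(-8 - 15400/3 + 2450/3) = 1/(-12974/3) = -3/12974 ≈ -0.00023123)
-T = -1*(-3/12974) = 3/12974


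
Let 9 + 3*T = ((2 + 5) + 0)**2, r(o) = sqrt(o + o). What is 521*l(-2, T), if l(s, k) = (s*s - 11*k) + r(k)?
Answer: -222988/3 + 2084*sqrt(15)/3 ≈ -71639.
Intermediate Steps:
r(o) = sqrt(2)*sqrt(o) (r(o) = sqrt(2*o) = sqrt(2)*sqrt(o))
T = 40/3 (T = -3 + ((2 + 5) + 0)**2/3 = -3 + (7 + 0)**2/3 = -3 + (1/3)*7**2 = -3 + (1/3)*49 = -3 + 49/3 = 40/3 ≈ 13.333)
l(s, k) = s**2 - 11*k + sqrt(2)*sqrt(k) (l(s, k) = (s*s - 11*k) + sqrt(2)*sqrt(k) = (s**2 - 11*k) + sqrt(2)*sqrt(k) = s**2 - 11*k + sqrt(2)*sqrt(k))
521*l(-2, T) = 521*((-2)**2 - 11*40/3 + sqrt(2)*sqrt(40/3)) = 521*(4 - 440/3 + sqrt(2)*(2*sqrt(30)/3)) = 521*(4 - 440/3 + 4*sqrt(15)/3) = 521*(-428/3 + 4*sqrt(15)/3) = -222988/3 + 2084*sqrt(15)/3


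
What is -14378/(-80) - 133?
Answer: 1869/40 ≈ 46.725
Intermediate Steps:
-14378/(-80) - 133 = -14378*(-1)/80 - 133 = -91*(-79/40) - 133 = 7189/40 - 133 = 1869/40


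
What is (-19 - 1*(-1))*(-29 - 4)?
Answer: 594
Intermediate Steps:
(-19 - 1*(-1))*(-29 - 4) = (-19 + 1)*(-33) = -18*(-33) = 594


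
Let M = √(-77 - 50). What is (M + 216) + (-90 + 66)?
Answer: 192 + I*√127 ≈ 192.0 + 11.269*I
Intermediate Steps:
M = I*√127 (M = √(-127) = I*√127 ≈ 11.269*I)
(M + 216) + (-90 + 66) = (I*√127 + 216) + (-90 + 66) = (216 + I*√127) - 24 = 192 + I*√127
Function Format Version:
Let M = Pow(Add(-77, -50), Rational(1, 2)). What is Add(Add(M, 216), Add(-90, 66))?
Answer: Add(192, Mul(I, Pow(127, Rational(1, 2)))) ≈ Add(192.00, Mul(11.269, I))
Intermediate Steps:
M = Mul(I, Pow(127, Rational(1, 2))) (M = Pow(-127, Rational(1, 2)) = Mul(I, Pow(127, Rational(1, 2))) ≈ Mul(11.269, I))
Add(Add(M, 216), Add(-90, 66)) = Add(Add(Mul(I, Pow(127, Rational(1, 2))), 216), Add(-90, 66)) = Add(Add(216, Mul(I, Pow(127, Rational(1, 2)))), -24) = Add(192, Mul(I, Pow(127, Rational(1, 2))))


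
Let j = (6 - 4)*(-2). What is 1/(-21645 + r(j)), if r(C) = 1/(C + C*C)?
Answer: -12/259739 ≈ -4.6200e-5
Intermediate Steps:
j = -4 (j = 2*(-2) = -4)
r(C) = 1/(C + C²)
1/(-21645 + r(j)) = 1/(-21645 + 1/((-4)*(1 - 4))) = 1/(-21645 - ¼/(-3)) = 1/(-21645 - ¼*(-⅓)) = 1/(-21645 + 1/12) = 1/(-259739/12) = -12/259739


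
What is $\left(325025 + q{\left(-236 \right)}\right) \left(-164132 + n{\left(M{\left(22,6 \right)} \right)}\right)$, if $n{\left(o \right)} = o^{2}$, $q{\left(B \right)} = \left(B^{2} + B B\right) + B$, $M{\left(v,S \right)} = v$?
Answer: $-71380148288$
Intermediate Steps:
$q{\left(B \right)} = B + 2 B^{2}$ ($q{\left(B \right)} = \left(B^{2} + B^{2}\right) + B = 2 B^{2} + B = B + 2 B^{2}$)
$\left(325025 + q{\left(-236 \right)}\right) \left(-164132 + n{\left(M{\left(22,6 \right)} \right)}\right) = \left(325025 - 236 \left(1 + 2 \left(-236\right)\right)\right) \left(-164132 + 22^{2}\right) = \left(325025 - 236 \left(1 - 472\right)\right) \left(-164132 + 484\right) = \left(325025 - -111156\right) \left(-163648\right) = \left(325025 + 111156\right) \left(-163648\right) = 436181 \left(-163648\right) = -71380148288$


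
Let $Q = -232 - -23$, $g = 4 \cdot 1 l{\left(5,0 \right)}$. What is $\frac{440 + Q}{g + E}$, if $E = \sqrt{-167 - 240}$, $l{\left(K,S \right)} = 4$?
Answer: $\frac{1232}{221} - \frac{77 i \sqrt{407}}{221} \approx 5.5747 - 7.029 i$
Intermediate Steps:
$E = i \sqrt{407}$ ($E = \sqrt{-407} = i \sqrt{407} \approx 20.174 i$)
$g = 16$ ($g = 4 \cdot 1 \cdot 4 = 4 \cdot 4 = 16$)
$Q = -209$ ($Q = -232 + 23 = -209$)
$\frac{440 + Q}{g + E} = \frac{440 - 209}{16 + i \sqrt{407}} = \frac{231}{16 + i \sqrt{407}}$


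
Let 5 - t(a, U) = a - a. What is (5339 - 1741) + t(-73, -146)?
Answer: 3603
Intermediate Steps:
t(a, U) = 5 (t(a, U) = 5 - (a - a) = 5 - 1*0 = 5 + 0 = 5)
(5339 - 1741) + t(-73, -146) = (5339 - 1741) + 5 = 3598 + 5 = 3603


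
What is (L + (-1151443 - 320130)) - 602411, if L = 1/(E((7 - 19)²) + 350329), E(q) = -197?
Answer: -726168165887/350132 ≈ -2.0740e+6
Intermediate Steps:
L = 1/350132 (L = 1/(-197 + 350329) = 1/350132 ≈ 2.8561e-6)
(L + (-1151443 - 320130)) - 602411 = (1/350132 + (-1151443 - 320130)) - 602411 = (1/350132 - 1471573) - 602411 = -515244797635/350132 - 602411 = -726168165887/350132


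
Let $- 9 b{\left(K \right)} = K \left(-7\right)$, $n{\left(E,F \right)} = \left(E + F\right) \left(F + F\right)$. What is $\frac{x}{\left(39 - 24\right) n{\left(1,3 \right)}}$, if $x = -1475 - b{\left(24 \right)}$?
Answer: $- \frac{4481}{1080} \approx -4.1491$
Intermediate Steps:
$n{\left(E,F \right)} = 2 F \left(E + F\right)$ ($n{\left(E,F \right)} = \left(E + F\right) 2 F = 2 F \left(E + F\right)$)
$b{\left(K \right)} = \frac{7 K}{9}$ ($b{\left(K \right)} = - \frac{K \left(-7\right)}{9} = - \frac{\left(-7\right) K}{9} = \frac{7 K}{9}$)
$x = - \frac{4481}{3}$ ($x = -1475 - \frac{7}{9} \cdot 24 = -1475 - \frac{56}{3} = - \frac{4481}{3} \approx -1493.7$)
$\frac{x}{\left(39 - 24\right) n{\left(1,3 \right)}} = - \frac{4481}{3 \left(39 - 24\right) 2 \cdot 3 \left(1 + 3\right)} = - \frac{4481}{3 \cdot 15 \cdot 2 \cdot 3 \cdot 4} = - \frac{4481}{3 \cdot 15 \cdot 24} = - \frac{4481}{3 \cdot 360} = \left(- \frac{4481}{3}\right) \frac{1}{360} = - \frac{4481}{1080}$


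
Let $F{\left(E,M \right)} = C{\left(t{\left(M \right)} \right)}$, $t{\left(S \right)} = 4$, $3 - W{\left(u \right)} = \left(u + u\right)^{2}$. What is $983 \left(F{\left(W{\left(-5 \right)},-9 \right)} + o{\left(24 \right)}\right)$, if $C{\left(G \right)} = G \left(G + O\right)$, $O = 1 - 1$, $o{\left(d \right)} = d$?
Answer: $39320$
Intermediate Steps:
$W{\left(u \right)} = 3 - 4 u^{2}$ ($W{\left(u \right)} = 3 - \left(u + u\right)^{2} = 3 - \left(2 u\right)^{2} = 3 - 4 u^{2}$)
$O = 0$ ($O = 1 - 1 = 0$)
$C{\left(G \right)} = G^{2}$ ($C{\left(G \right)} = G \left(G + 0\right) = G G = G^{2}$)
$F{\left(E,M \right)} = 16$ ($F{\left(E,M \right)} = 4^{2} = 16$)
$983 \left(F{\left(W{\left(-5 \right)},-9 \right)} + o{\left(24 \right)}\right) = 983 \left(16 + 24\right) = 983 \cdot 40 = 39320$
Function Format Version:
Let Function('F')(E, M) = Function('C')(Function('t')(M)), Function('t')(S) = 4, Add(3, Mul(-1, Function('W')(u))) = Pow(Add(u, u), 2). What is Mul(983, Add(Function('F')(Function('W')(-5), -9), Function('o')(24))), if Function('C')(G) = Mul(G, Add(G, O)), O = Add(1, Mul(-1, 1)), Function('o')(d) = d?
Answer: 39320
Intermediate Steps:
Function('W')(u) = Add(3, Mul(-4, Pow(u, 2))) (Function('W')(u) = Add(3, Mul(-1, Pow(Add(u, u), 2))) = Add(3, Mul(-1, Pow(Mul(2, u), 2))) = Add(3, Mul(-1, Mul(4, Pow(u, 2)))) = Add(3, Mul(-4, Pow(u, 2))))
O = 0 (O = Add(1, -1) = 0)
Function('C')(G) = Pow(G, 2) (Function('C')(G) = Mul(G, Add(G, 0)) = Mul(G, G) = Pow(G, 2))
Function('F')(E, M) = 16 (Function('F')(E, M) = Pow(4, 2) = 16)
Mul(983, Add(Function('F')(Function('W')(-5), -9), Function('o')(24))) = Mul(983, Add(16, 24)) = Mul(983, 40) = 39320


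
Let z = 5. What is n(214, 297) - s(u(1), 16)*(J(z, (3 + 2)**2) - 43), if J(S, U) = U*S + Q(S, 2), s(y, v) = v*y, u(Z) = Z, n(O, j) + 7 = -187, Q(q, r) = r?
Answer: -1538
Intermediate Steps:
n(O, j) = -194 (n(O, j) = -7 - 187 = -194)
J(S, U) = 2 + S*U (J(S, U) = U*S + 2 = S*U + 2 = 2 + S*U)
n(214, 297) - s(u(1), 16)*(J(z, (3 + 2)**2) - 43) = -194 - 16*1*((2 + 5*(3 + 2)**2) - 43) = -194 - 16*((2 + 5*5**2) - 43) = -194 - 16*((2 + 5*25) - 43) = -194 - 16*((2 + 125) - 43) = -194 - 16*(127 - 43) = -194 - 16*84 = -194 - 1*1344 = -194 - 1344 = -1538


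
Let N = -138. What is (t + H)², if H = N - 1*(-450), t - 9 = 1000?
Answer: 1745041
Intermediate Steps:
t = 1009 (t = 9 + 1000 = 1009)
H = 312 (H = -138 - 1*(-450) = -138 + 450 = 312)
(t + H)² = (1009 + 312)² = 1321² = 1745041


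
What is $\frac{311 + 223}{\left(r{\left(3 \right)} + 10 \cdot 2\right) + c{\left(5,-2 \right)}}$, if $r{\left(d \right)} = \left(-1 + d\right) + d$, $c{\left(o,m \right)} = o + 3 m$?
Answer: $\frac{89}{4} \approx 22.25$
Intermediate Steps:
$r{\left(d \right)} = -1 + 2 d$
$\frac{311 + 223}{\left(r{\left(3 \right)} + 10 \cdot 2\right) + c{\left(5,-2 \right)}} = \frac{311 + 223}{\left(\left(-1 + 2 \cdot 3\right) + 10 \cdot 2\right) + \left(5 + 3 \left(-2\right)\right)} = \frac{534}{\left(\left(-1 + 6\right) + 20\right) + \left(5 - 6\right)} = \frac{534}{\left(5 + 20\right) - 1} = \frac{534}{25 - 1} = \frac{534}{24} = 534 \cdot \frac{1}{24} = \frac{89}{4}$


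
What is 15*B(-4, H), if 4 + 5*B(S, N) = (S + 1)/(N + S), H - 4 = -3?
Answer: -9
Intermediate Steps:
H = 1 (H = 4 - 3 = 1)
B(S, N) = -⅘ + (1 + S)/(5*(N + S)) (B(S, N) = -⅘ + ((S + 1)/(N + S))/5 = -⅘ + ((1 + S)/(N + S))/5 = -⅘ + (1 + S)/(5*(N + S)))
15*B(-4, H) = 15*((1 - 4*1 - 3*(-4))/(5*(1 - 4))) = 15*((⅕)*(1 - 4 + 12)/(-3)) = 15*((⅕)*(-⅓)*9) = 15*(-⅗) = -9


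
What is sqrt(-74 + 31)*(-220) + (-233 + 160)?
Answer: -73 - 220*I*sqrt(43) ≈ -73.0 - 1442.6*I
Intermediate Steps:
sqrt(-74 + 31)*(-220) + (-233 + 160) = sqrt(-43)*(-220) - 73 = (I*sqrt(43))*(-220) - 73 = -220*I*sqrt(43) - 73 = -73 - 220*I*sqrt(43)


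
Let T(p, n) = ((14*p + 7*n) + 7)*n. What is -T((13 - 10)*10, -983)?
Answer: -6344282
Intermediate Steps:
T(p, n) = n*(7 + 7*n + 14*p) (T(p, n) = ((7*n + 14*p) + 7)*n = (7 + 7*n + 14*p)*n = n*(7 + 7*n + 14*p))
-T((13 - 10)*10, -983) = -7*(-983)*(1 - 983 + 2*((13 - 10)*10)) = -7*(-983)*(1 - 983 + 2*(3*10)) = -7*(-983)*(1 - 983 + 2*30) = -7*(-983)*(1 - 983 + 60) = -7*(-983)*(-922) = -1*6344282 = -6344282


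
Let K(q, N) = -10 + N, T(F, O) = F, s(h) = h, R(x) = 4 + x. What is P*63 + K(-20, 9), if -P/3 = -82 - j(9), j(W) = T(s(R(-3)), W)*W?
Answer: 17198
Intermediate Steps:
j(W) = W (j(W) = (4 - 3)*W = 1*W = W)
P = 273 (P = -3*(-82 - 1*9) = -3*(-82 - 9) = -3*(-91) = 273)
P*63 + K(-20, 9) = 273*63 + (-10 + 9) = 17199 - 1 = 17198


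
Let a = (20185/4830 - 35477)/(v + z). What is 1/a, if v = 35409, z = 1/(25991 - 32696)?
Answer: -76448384768/76586175075 ≈ -0.99820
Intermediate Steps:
z = -1/6705 (z = 1/(-6705) = -1/6705 ≈ -0.00014914)
a = -76586175075/76448384768 (a = (20185/4830 - 35477)/(35409 - 1/6705) = (20185*(1/4830) - 35477)/(237417344/6705) = (4037/966 - 35477)*(6705/237417344) = -34266745/966*6705/237417344 = -76586175075/76448384768 ≈ -1.0018)
1/a = 1/(-76586175075/76448384768) = -76448384768/76586175075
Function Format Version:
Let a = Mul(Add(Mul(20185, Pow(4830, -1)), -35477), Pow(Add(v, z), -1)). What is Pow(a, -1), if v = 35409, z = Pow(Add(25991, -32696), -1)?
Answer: Rational(-76448384768, 76586175075) ≈ -0.99820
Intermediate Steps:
z = Rational(-1, 6705) (z = Pow(-6705, -1) = Rational(-1, 6705) ≈ -0.00014914)
a = Rational(-76586175075, 76448384768) (a = Mul(Add(Mul(20185, Pow(4830, -1)), -35477), Pow(Add(35409, Rational(-1, 6705)), -1)) = Mul(Add(Mul(20185, Rational(1, 4830)), -35477), Pow(Rational(237417344, 6705), -1)) = Mul(Add(Rational(4037, 966), -35477), Rational(6705, 237417344)) = Mul(Rational(-34266745, 966), Rational(6705, 237417344)) = Rational(-76586175075, 76448384768) ≈ -1.0018)
Pow(a, -1) = Pow(Rational(-76586175075, 76448384768), -1) = Rational(-76448384768, 76586175075)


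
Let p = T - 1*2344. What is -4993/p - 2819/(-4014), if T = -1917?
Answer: 32053661/17103654 ≈ 1.8741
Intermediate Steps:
p = -4261 (p = -1917 - 1*2344 = -1917 - 2344 = -4261)
-4993/p - 2819/(-4014) = -4993/(-4261) - 2819/(-4014) = -4993*(-1/4261) - 2819*(-1/4014) = 4993/4261 + 2819/4014 = 32053661/17103654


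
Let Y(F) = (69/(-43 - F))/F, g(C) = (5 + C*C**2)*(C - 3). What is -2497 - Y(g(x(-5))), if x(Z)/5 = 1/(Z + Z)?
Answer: -94305093/37765 ≈ -2497.2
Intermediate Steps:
x(Z) = 5/(2*Z) (x(Z) = 5/(Z + Z) = 5/((2*Z)) = 5*(1/(2*Z)) = 5/(2*Z))
g(C) = (-3 + C)*(5 + C**3) (g(C) = (5 + C**3)*(-3 + C) = (-3 + C)*(5 + C**3))
Y(F) = 69/(F*(-43 - F))
-2497 - Y(g(x(-5))) = -2497 - (-69)/((-15 + ((5/2)/(-5))**4 - 3*((5/2)/(-5))**3 + 5*((5/2)/(-5)))*(43 + (-15 + ((5/2)/(-5))**4 - 3*((5/2)/(-5))**3 + 5*((5/2)/(-5))))) = -2497 - (-69)/((-15 + ((5/2)*(-1/5))**4 - 3*((5/2)*(-1/5))**3 + 5*((5/2)*(-1/5)))*(43 + (-15 + ((5/2)*(-1/5))**4 - 3*((5/2)*(-1/5))**3 + 5*((5/2)*(-1/5))))) = -2497 - (-69)/((-15 + (-1/2)**4 - 3*(-1/2)**3 + 5*(-1/2))*(43 + (-15 + (-1/2)**4 - 3*(-1/2)**3 + 5*(-1/2)))) = -2497 - (-69)/((-15 + 1/16 - 3*(-1/8) - 5/2)*(43 + (-15 + 1/16 - 3*(-1/8) - 5/2))) = -2497 - (-69)/((-15 + 1/16 + 3/8 - 5/2)*(43 + (-15 + 1/16 + 3/8 - 5/2))) = -2497 - (-69)/((-273/16)*(43 - 273/16)) = -2497 - (-69)*(-16)/(273*415/16) = -2497 - (-69)*(-16)*16/(273*415) = -2497 - 1*5888/37765 = -2497 - 5888/37765 = -94305093/37765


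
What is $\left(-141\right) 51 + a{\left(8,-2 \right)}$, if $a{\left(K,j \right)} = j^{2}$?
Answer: $-7187$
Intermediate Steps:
$\left(-141\right) 51 + a{\left(8,-2 \right)} = \left(-141\right) 51 + \left(-2\right)^{2} = -7191 + 4 = -7187$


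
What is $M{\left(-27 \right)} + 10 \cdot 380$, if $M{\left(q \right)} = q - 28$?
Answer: $3745$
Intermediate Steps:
$M{\left(q \right)} = -28 + q$ ($M{\left(q \right)} = q - 28 = -28 + q$)
$M{\left(-27 \right)} + 10 \cdot 380 = \left(-28 - 27\right) + 10 \cdot 380 = -55 + 3800 = 3745$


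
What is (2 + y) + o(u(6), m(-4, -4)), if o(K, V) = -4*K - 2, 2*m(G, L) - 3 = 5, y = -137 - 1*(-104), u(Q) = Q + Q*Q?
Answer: -201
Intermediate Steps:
u(Q) = Q + Q**2
y = -33 (y = -137 + 104 = -33)
m(G, L) = 4 (m(G, L) = 3/2 + (1/2)*5 = 3/2 + 5/2 = 4)
o(K, V) = -2 - 4*K
(2 + y) + o(u(6), m(-4, -4)) = (2 - 33) + (-2 - 24*(1 + 6)) = -31 + (-2 - 24*7) = -31 + (-2 - 4*42) = -31 + (-2 - 168) = -31 - 170 = -201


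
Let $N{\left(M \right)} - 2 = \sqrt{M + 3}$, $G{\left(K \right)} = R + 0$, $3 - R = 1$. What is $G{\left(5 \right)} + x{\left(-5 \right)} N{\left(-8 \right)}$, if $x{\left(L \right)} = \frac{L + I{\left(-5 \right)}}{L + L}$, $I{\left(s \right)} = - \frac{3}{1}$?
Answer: $\frac{18}{5} + \frac{4 i \sqrt{5}}{5} \approx 3.6 + 1.7889 i$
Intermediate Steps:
$R = 2$ ($R = 3 - 1 = 2$)
$I{\left(s \right)} = -3$ ($I{\left(s \right)} = \left(-3\right) 1 = -3$)
$G{\left(K \right)} = 2$ ($G{\left(K \right)} = 2 + 0 = 2$)
$N{\left(M \right)} = 2 + \sqrt{3 + M}$ ($N{\left(M \right)} = 2 + \sqrt{M + 3} = 2 + \sqrt{3 + M}$)
$x{\left(L \right)} = \frac{-3 + L}{2 L}$ ($x{\left(L \right)} = \frac{L - 3}{L + L} = \frac{-3 + L}{2 L}$)
$G{\left(5 \right)} + x{\left(-5 \right)} N{\left(-8 \right)} = 2 + \frac{-3 - 5}{2 \left(-5\right)} \left(2 + \sqrt{3 - 8}\right) = 2 + \frac{1}{2} \left(- \frac{1}{5}\right) \left(-8\right) \left(2 + \sqrt{-5}\right) = 2 + \frac{4 \left(2 + i \sqrt{5}\right)}{5} = 2 + \left(\frac{8}{5} + \frac{4 i \sqrt{5}}{5}\right) = \frac{18}{5} + \frac{4 i \sqrt{5}}{5}$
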